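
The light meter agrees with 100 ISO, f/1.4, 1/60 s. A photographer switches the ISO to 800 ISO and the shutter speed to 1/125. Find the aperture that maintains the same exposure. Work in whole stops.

ISO: 100 → 200 → 400 → 800 — 3 stops raised (brighter).
Shutter speed: 1/60 → 1/125 — 1 stop faster (darker).
Net change so far: 2 stops brighter. Offset with the aperture: f/1.4 → f/2 → f/2.8.

f/2.8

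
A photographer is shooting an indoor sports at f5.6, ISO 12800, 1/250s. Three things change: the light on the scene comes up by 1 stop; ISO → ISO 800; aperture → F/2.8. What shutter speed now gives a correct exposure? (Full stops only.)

1/125s

Scene light: 1 stop brighter.
ISO: 12800 → 6400 → 3200 → 1600 → 800 — 4 stops lower (darker).
Aperture: f/5.6 → f/4 → f/2.8 — 2 stops larger aperture (brighter).
Net so far: 1 stop darker. Shutter speed: 1/250 → 1/125.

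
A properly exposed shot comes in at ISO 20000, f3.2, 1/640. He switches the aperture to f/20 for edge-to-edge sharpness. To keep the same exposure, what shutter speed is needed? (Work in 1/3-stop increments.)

1/15s

Aperture: f/3.2 → f/3.5 → f/4 → f/4.5 → f/5 → f/5.6 → f/6.3 → f/7.1 → f/8 → f/9 → f/10 → f/11 → f/13 → f/14 → f/16 → f/18 → f/20 — 5 1/3 stops smaller aperture (darker).
Need 5 1/3 stops brighter from the shutter speed: 1/640 → 1/500 → 1/400 → 1/320 → 1/250 → 1/200 → 1/160 → 1/125 → 1/100 → 1/80 → 1/60 → 1/50 → 1/40 → 1/30 → 1/25 → 1/20 → 1/15.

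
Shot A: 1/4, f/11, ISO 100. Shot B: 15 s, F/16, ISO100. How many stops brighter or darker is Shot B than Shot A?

Aperture: f/11 → f/16 — 1 stop narrower (darker).
Shutter speed: 1/4 → 1/2 → 1 → 2 → 4 → 8 → 15 — 6 stops longer (brighter).
ISO: unchanged.
Net: −1 +6 = +5 stops.

5 stops brighter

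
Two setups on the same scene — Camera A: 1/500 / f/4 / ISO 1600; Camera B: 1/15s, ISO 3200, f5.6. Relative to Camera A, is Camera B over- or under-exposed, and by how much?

Aperture: f/4 → f/5.6 — 1 stop narrower (darker).
Shutter speed: 1/500 → 1/250 → 1/125 → 1/60 → 1/30 → 1/15 — 5 stops longer (brighter).
ISO: 1600 → 3200 — 1 stop raised (brighter).
Net: −1 +5 +1 = +5 stops.

5 stops brighter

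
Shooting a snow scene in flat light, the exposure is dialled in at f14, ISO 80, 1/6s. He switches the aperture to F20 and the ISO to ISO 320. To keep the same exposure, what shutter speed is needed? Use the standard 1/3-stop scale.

Aperture: f/14 → f/16 → f/18 → f/20 — 1 stop smaller aperture (darker).
ISO: 80 → 100 → 125 → 160 → 200 → 250 → 320 — 2 stops raised (brighter).
Net change so far: 1 stop brighter. Offset with the shutter speed: 1/6 → 1/8 → 1/10 → 1/13.

1/13s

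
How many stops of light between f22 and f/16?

1 stop

f/22 → f/16 — count the steps: 1 stop.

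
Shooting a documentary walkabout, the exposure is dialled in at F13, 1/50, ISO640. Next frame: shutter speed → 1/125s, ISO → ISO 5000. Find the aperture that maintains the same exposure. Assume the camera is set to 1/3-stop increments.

f/22

Shutter speed: 1/50 → 1/60 → 1/80 → 1/100 → 1/125 — 1 1/3 stops shorter (darker).
ISO: 640 → 800 → 1000 → 1250 → 1600 → 2000 → 2500 → 3200 → 4000 → 5000 — 3 stops raised (brighter).
Net change so far: 1 2/3 stops brighter. Offset with the aperture: f/13 → f/14 → f/16 → f/18 → f/20 → f/22.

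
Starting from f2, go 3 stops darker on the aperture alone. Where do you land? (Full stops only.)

Aperture: f/2 → f/2.8 → f/4 → f/5.6 — 3 stops narrower (darker).

f/5.6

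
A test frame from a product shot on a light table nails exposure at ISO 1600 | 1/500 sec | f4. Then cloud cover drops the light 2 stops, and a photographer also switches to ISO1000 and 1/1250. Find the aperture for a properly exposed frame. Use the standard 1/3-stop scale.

Scene light: 2 stops darker.
ISO: 1600 → 1250 → 1000 — 2/3 stop dropped (darker).
Shutter speed: 1/500 → 1/640 → 1/800 → 1/1000 → 1/1250 — 1 1/3 stops shorter (darker).
Net so far: 4 stops darker. Aperture: f/4 → f/3.5 → f/3.2 → f/2.8 → f/2.5 → f/2.2 → f/2 → f/1.8 → f/1.6 → f/1.4 → f/1.2 → f/1.1 → f/1.0.

f/1.0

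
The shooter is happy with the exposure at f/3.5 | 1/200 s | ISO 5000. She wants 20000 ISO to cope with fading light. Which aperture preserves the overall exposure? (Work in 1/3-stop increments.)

f/7.1

ISO: 5000 → 6400 → 8000 → 10000 → 12800 → 16000 → 20000 — 2 stops higher (brighter).
Need 2 stops darker from the aperture: f/3.5 → f/4 → f/4.5 → f/5 → f/5.6 → f/6.3 → f/7.1.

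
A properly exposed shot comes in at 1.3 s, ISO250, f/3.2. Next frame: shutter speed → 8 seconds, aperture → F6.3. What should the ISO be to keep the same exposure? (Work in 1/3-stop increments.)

ISO 160

Shutter speed: 1.3 → 1.6 → 2 → 2.5 → 3.2 → 4 → 5 → 6 → 8 — 2 2/3 stops slower (brighter).
Aperture: f/3.2 → f/3.5 → f/4 → f/4.5 → f/5 → f/5.6 → f/6.3 — 2 stops smaller aperture (darker).
Net change so far: 2/3 stop brighter. Offset with the ISO: 250 → 200 → 160.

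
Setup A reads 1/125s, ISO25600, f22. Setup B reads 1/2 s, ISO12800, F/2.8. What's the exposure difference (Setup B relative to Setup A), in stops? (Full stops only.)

Aperture: f/22 → f/16 → f/11 → f/8 → f/5.6 → f/4 → f/2.8 — 6 stops opened up (brighter).
Shutter speed: 1/125 → 1/60 → 1/30 → 1/15 → 1/8 → 1/4 → 1/2 — 6 stops longer (brighter).
ISO: 25600 → 12800 — 1 stop dropped (darker).
Net: +6 +6 −1 = +11 stops.

11 stops brighter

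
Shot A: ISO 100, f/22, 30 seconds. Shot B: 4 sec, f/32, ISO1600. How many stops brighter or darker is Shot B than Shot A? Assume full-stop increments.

same exposure (0 stops)

Aperture: f/22 → f/32 — 1 stop smaller aperture (darker).
Shutter speed: 30 → 15 → 8 → 4 — 3 stops faster (darker).
ISO: 100 → 200 → 400 → 800 → 1600 — 4 stops raised (brighter).
Net: −1 −3 +4 = 0 stops.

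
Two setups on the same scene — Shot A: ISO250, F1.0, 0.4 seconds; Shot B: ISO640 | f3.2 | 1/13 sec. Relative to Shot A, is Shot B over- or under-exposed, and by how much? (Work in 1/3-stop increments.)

4 1/3 stops darker

Aperture: f/1.0 → f/1.1 → f/1.2 → f/1.4 → f/1.6 → f/1.8 → f/2 → f/2.2 → f/2.5 → f/2.8 → f/3.2 — 3 1/3 stops smaller aperture (darker).
Shutter speed: 0.4 → 0.3 → 1/4 → 1/5 → 1/6 → 1/8 → 1/10 → 1/13 — 2 1/3 stops faster (darker).
ISO: 250 → 320 → 400 → 500 → 640 — 1 1/3 stops higher (brighter).
Net: −3 1/3 −2 1/3 +1 1/3 = −4 1/3 stops.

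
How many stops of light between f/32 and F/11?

3 stops

f/32 → f/22 → f/16 → f/11 — count the steps: 3 stops.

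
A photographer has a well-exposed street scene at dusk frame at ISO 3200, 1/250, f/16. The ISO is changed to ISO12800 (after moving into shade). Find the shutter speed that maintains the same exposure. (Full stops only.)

1/1000s

ISO: 3200 → 6400 → 12800 — 2 stops higher (brighter).
Need 2 stops darker from the shutter speed: 1/250 → 1/500 → 1/1000.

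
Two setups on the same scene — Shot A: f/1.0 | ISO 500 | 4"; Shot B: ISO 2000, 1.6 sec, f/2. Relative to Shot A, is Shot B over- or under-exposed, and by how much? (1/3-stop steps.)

1 1/3 stops darker

Aperture: f/1.0 → f/1.1 → f/1.2 → f/1.4 → f/1.6 → f/1.8 → f/2 — 2 stops stopped down (darker).
Shutter speed: 4 → 3.2 → 2.5 → 2 → 1.6 — 1 1/3 stops shorter (darker).
ISO: 500 → 640 → 800 → 1000 → 1250 → 1600 → 2000 — 2 stops higher (brighter).
Net: −2 −1 1/3 +2 = −1 1/3 stops.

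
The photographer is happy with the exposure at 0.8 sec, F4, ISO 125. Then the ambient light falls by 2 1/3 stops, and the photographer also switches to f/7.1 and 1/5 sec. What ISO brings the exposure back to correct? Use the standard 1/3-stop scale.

ISO 8000

Scene light: 2 1/3 stops darker.
Aperture: f/4 → f/4.5 → f/5 → f/5.6 → f/6.3 → f/7.1 — 1 2/3 stops narrower (darker).
Shutter speed: 0.8 → 0.6 → 0.5 → 0.4 → 0.3 → 1/4 → 1/5 — 2 stops faster (darker).
Net so far: 6 stops darker. ISO: 125 → 160 → 200 → 250 → 320 → 400 → 500 → 640 → 800 → 1000 → 1250 → 1600 → 2000 → 2500 → 3200 → 4000 → 5000 → 6400 → 8000.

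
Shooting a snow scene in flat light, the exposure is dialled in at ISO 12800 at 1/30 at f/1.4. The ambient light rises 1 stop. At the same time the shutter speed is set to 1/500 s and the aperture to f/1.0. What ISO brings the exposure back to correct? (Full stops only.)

Scene light: 1 stop brighter.
Shutter speed: 1/30 → 1/60 → 1/125 → 1/250 → 1/500 — 4 stops shorter (darker).
Aperture: f/1.4 → f/1.0 — 1 stop opened up (brighter).
Net so far: 2 stops darker. ISO: 12800 → 25600 → 51200.

ISO 51200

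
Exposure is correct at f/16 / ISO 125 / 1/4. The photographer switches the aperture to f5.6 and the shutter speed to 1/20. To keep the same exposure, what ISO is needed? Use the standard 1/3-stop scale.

ISO 80

Aperture: f/16 → f/14 → f/13 → f/11 → f/10 → f/9 → f/8 → f/7.1 → f/6.3 → f/5.6 — 3 stops larger aperture (brighter).
Shutter speed: 1/4 → 1/5 → 1/6 → 1/8 → 1/10 → 1/13 → 1/15 → 1/20 — 2 1/3 stops faster (darker).
Net change so far: 2/3 stop brighter. Offset with the ISO: 125 → 100 → 80.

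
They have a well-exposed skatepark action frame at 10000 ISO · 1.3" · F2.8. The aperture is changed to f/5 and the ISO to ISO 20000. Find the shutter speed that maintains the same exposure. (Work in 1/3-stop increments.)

2 s

Aperture: f/2.8 → f/3.2 → f/3.5 → f/4 → f/4.5 → f/5 — 1 2/3 stops narrower (darker).
ISO: 10000 → 12800 → 16000 → 20000 — 1 stop raised (brighter).
Net change so far: 2/3 stop darker. Offset with the shutter speed: 1.3 → 1.6 → 2.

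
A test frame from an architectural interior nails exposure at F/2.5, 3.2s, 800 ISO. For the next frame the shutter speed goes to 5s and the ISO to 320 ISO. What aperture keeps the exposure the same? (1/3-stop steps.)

f/2

Shutter speed: 3.2 → 4 → 5 — 2/3 stop slower (brighter).
ISO: 800 → 640 → 500 → 400 → 320 — 1 1/3 stops lower (darker).
Net change so far: 2/3 stop darker. Offset with the aperture: f/2.5 → f/2.2 → f/2.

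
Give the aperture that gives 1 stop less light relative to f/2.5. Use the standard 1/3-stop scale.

Aperture: f/2.5 → f/2.8 → f/3.2 → f/3.5 — 1 stop narrower (darker).

f/3.5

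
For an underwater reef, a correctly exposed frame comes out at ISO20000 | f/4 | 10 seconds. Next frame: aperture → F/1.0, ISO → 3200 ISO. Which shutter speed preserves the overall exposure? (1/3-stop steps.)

Aperture: f/4 → f/3.5 → f/3.2 → f/2.8 → f/2.5 → f/2.2 → f/2 → f/1.8 → f/1.6 → f/1.4 → f/1.2 → f/1.1 → f/1.0 — 4 stops wider (brighter).
ISO: 20000 → 16000 → 12800 → 10000 → 8000 → 6400 → 5000 → 4000 → 3200 — 2 2/3 stops lower (darker).
Net change so far: 1 1/3 stops brighter. Offset with the shutter speed: 10 → 8 → 6 → 5 → 4.

4 s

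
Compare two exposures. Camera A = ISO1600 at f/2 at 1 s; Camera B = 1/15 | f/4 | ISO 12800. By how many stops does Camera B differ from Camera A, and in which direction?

Aperture: f/2 → f/2.8 → f/4 — 2 stops narrower (darker).
Shutter speed: 1 → 1/2 → 1/4 → 1/8 → 1/15 — 4 stops faster (darker).
ISO: 1600 → 3200 → 6400 → 12800 — 3 stops raised (brighter).
Net: −2 −4 +3 = −3 stops.

3 stops darker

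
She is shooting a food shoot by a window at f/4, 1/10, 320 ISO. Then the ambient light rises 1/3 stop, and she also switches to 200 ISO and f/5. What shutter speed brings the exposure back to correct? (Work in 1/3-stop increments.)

Scene light: 1/3 stop brighter.
ISO: 320 → 250 → 200 — 2/3 stop dropped (darker).
Aperture: f/4 → f/4.5 → f/5 — 2/3 stop smaller aperture (darker).
Net so far: 1 stop darker. Shutter speed: 1/10 → 1/8 → 1/6 → 1/5.

1/5s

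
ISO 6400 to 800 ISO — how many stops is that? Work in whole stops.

6400 → 3200 → 1600 → 800 — count the steps: 3 stops.

3 stops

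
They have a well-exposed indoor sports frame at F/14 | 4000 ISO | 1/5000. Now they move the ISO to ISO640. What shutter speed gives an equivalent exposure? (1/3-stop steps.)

ISO: 4000 → 3200 → 2500 → 2000 → 1600 → 1250 → 1000 → 800 → 640 — 2 2/3 stops dropped (darker).
Need 2 2/3 stops brighter from the shutter speed: 1/5000 → 1/4000 → 1/3200 → 1/2500 → 1/2000 → 1/1600 → 1/1250 → 1/1000 → 1/800.

1/800s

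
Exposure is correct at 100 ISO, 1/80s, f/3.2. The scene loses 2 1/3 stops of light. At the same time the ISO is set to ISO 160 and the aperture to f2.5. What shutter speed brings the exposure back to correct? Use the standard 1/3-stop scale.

1/40s

Scene light: 2 1/3 stops darker.
ISO: 100 → 125 → 160 — 2/3 stop raised (brighter).
Aperture: f/3.2 → f/2.8 → f/2.5 — 2/3 stop opened up (brighter).
Net so far: 1 stop darker. Shutter speed: 1/80 → 1/60 → 1/50 → 1/40.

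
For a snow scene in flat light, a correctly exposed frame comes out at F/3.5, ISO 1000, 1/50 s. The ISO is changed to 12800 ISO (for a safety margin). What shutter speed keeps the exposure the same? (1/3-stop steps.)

1/640s

ISO: 1000 → 1250 → 1600 → 2000 → 2500 → 3200 → 4000 → 5000 → 6400 → 8000 → 10000 → 12800 — 3 2/3 stops higher (brighter).
Need 3 2/3 stops darker from the shutter speed: 1/50 → 1/60 → 1/80 → 1/100 → 1/125 → 1/160 → 1/200 → 1/250 → 1/320 → 1/400 → 1/500 → 1/640.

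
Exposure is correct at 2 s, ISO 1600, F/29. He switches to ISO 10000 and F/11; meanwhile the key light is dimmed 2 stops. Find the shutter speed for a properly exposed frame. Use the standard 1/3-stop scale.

1/5s

Scene light: 2 stops darker.
ISO: 1600 → 2000 → 2500 → 3200 → 4000 → 5000 → 6400 → 8000 → 10000 — 2 2/3 stops higher (brighter).
Aperture: f/29 → f/25 → f/22 → f/20 → f/18 → f/16 → f/14 → f/13 → f/11 — 2 2/3 stops opened up (brighter).
Net so far: 3 1/3 stops brighter. Shutter speed: 2 → 1.6 → 1.3 → 1 → 0.8 → 0.6 → 0.5 → 0.4 → 0.3 → 1/4 → 1/5.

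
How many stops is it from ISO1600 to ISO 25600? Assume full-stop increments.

1600 → 3200 → 6400 → 12800 → 25600 — count the steps: 4 stops.

4 stops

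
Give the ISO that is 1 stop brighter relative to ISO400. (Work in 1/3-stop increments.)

ISO 800

ISO: 400 → 500 → 640 → 800 — 1 stop higher (brighter).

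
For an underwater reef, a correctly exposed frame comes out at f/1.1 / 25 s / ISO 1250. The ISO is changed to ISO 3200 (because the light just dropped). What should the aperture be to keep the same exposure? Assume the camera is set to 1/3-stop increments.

f/1.8

ISO: 1250 → 1600 → 2000 → 2500 → 3200 — 1 1/3 stops higher (brighter).
Need 1 1/3 stops darker from the aperture: f/1.1 → f/1.2 → f/1.4 → f/1.6 → f/1.8.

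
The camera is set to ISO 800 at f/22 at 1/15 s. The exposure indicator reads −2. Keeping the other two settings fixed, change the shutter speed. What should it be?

Underexposed by 2 stops → need 2 stops brighter.
Shutter speed: 1/15 → 1/8 → 1/4.

1/4s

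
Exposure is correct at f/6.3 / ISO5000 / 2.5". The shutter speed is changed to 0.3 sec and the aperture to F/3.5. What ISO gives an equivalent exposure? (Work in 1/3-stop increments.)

ISO 12800

Shutter speed: 2.5 → 2 → 1.6 → 1.3 → 1 → 0.8 → 0.6 → 0.5 → 0.4 → 0.3 — 3 stops shorter (darker).
Aperture: f/6.3 → f/5.6 → f/5 → f/4.5 → f/4 → f/3.5 — 1 2/3 stops opened up (brighter).
Net change so far: 1 1/3 stops darker. Offset with the ISO: 5000 → 6400 → 8000 → 10000 → 12800.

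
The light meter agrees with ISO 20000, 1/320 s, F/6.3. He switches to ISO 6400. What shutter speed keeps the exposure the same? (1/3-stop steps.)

ISO: 20000 → 16000 → 12800 → 10000 → 8000 → 6400 — 1 2/3 stops lower (darker).
Need 1 2/3 stops brighter from the shutter speed: 1/320 → 1/250 → 1/200 → 1/160 → 1/125 → 1/100.

1/100s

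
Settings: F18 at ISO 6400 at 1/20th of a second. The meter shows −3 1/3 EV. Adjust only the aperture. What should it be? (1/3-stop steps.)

f/5.6

Underexposed by 3 1/3 stops → need 3 1/3 stops brighter.
Aperture: f/18 → f/16 → f/14 → f/13 → f/11 → f/10 → f/9 → f/8 → f/7.1 → f/6.3 → f/5.6.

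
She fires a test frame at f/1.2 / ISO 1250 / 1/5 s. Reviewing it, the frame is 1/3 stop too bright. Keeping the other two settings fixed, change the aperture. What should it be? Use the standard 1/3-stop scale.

f/1.4

Overexposed by 1/3 stop → need 1/3 stop darker.
Aperture: f/1.2 → f/1.4.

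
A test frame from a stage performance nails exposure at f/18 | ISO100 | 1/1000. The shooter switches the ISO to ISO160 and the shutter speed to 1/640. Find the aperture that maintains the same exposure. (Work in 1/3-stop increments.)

f/29

ISO: 100 → 125 → 160 — 2/3 stop raised (brighter).
Shutter speed: 1/1000 → 1/800 → 1/640 — 2/3 stop slower (brighter).
Net change so far: 1 1/3 stops brighter. Offset with the aperture: f/18 → f/20 → f/22 → f/25 → f/29.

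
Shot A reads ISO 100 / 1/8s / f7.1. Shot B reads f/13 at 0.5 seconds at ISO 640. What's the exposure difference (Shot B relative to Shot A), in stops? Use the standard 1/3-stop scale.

Aperture: f/7.1 → f/8 → f/9 → f/10 → f/11 → f/13 — 1 2/3 stops smaller aperture (darker).
Shutter speed: 1/8 → 1/6 → 1/5 → 1/4 → 0.3 → 0.4 → 0.5 — 2 stops slower (brighter).
ISO: 100 → 125 → 160 → 200 → 250 → 320 → 400 → 500 → 640 — 2 2/3 stops higher (brighter).
Net: −1 2/3 +2 +2 2/3 = +3 stops.

3 stops brighter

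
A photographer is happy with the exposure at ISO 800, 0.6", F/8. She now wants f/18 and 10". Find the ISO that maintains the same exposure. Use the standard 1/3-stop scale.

ISO 250

Aperture: f/8 → f/9 → f/10 → f/11 → f/13 → f/14 → f/16 → f/18 — 2 1/3 stops narrower (darker).
Shutter speed: 0.6 → 0.8 → 1 → 1.3 → 1.6 → 2 → 2.5 → 3.2 → 4 → 5 → 6 → 8 → 10 — 4 stops slower (brighter).
Net change so far: 1 2/3 stops brighter. Offset with the ISO: 800 → 640 → 500 → 400 → 320 → 250.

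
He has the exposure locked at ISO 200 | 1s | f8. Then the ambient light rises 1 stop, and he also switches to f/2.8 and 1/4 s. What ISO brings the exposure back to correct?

Scene light: 1 stop brighter.
Aperture: f/8 → f/5.6 → f/4 → f/2.8 — 3 stops wider (brighter).
Shutter speed: 1 → 1/2 → 1/4 — 2 stops shorter (darker).
Net so far: 2 stops brighter. ISO: 200 → 100 → 50.

ISO 50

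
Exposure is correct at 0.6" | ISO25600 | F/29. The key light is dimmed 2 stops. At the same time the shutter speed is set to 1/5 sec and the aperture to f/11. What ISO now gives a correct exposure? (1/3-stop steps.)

Scene light: 2 stops darker.
Shutter speed: 0.6 → 0.5 → 0.4 → 0.3 → 1/4 → 1/5 — 1 2/3 stops faster (darker).
Aperture: f/29 → f/25 → f/22 → f/20 → f/18 → f/16 → f/14 → f/13 → f/11 — 2 2/3 stops larger aperture (brighter).
Net so far: 1 stop darker. ISO: 25600 → 32000 → 40000 → 51200.

ISO 51200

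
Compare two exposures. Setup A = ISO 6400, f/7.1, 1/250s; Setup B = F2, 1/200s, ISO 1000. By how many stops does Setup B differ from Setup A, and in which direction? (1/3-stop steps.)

Aperture: f/7.1 → f/6.3 → f/5.6 → f/5 → f/4.5 → f/4 → f/3.5 → f/3.2 → f/2.8 → f/2.5 → f/2.2 → f/2 — 3 2/3 stops larger aperture (brighter).
Shutter speed: 1/250 → 1/200 — 1/3 stop slower (brighter).
ISO: 6400 → 5000 → 4000 → 3200 → 2500 → 2000 → 1600 → 1250 → 1000 — 2 2/3 stops dropped (darker).
Net: +3 2/3 +1/3 −2 2/3 = +1 1/3 stops.

1 1/3 stops brighter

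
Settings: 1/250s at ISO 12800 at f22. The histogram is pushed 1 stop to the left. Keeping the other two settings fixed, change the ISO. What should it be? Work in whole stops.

ISO 25600

Underexposed by 1 stop → need 1 stop brighter.
ISO: 12800 → 25600.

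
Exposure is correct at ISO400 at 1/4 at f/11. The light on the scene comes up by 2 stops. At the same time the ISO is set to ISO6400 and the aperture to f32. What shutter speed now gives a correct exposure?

Scene light: 2 stops brighter.
ISO: 400 → 800 → 1600 → 3200 → 6400 — 4 stops higher (brighter).
Aperture: f/11 → f/16 → f/22 → f/32 — 3 stops stopped down (darker).
Net so far: 3 stops brighter. Shutter speed: 1/4 → 1/8 → 1/15 → 1/30.

1/30s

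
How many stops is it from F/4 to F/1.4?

3 stops

f/4 → f/2.8 → f/2 → f/1.4 — count the steps: 3 stops.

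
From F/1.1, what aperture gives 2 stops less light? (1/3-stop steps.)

Aperture: f/1.1 → f/1.2 → f/1.4 → f/1.6 → f/1.8 → f/2 → f/2.2 — 2 stops stopped down (darker).

f/2.2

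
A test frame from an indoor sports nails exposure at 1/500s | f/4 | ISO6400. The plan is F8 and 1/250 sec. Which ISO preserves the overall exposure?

Aperture: f/4 → f/5.6 → f/8 — 2 stops narrower (darker).
Shutter speed: 1/500 → 1/250 — 1 stop longer (brighter).
Net change so far: 1 stop darker. Offset with the ISO: 6400 → 12800.

ISO 12800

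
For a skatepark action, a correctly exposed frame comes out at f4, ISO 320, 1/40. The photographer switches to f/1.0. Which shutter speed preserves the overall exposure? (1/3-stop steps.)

Aperture: f/4 → f/3.5 → f/3.2 → f/2.8 → f/2.5 → f/2.2 → f/2 → f/1.8 → f/1.6 → f/1.4 → f/1.2 → f/1.1 → f/1.0 — 4 stops larger aperture (brighter).
Need 4 stops darker from the shutter speed: 1/40 → 1/50 → 1/60 → 1/80 → 1/100 → 1/125 → 1/160 → 1/200 → 1/250 → 1/320 → 1/400 → 1/500 → 1/640.

1/640s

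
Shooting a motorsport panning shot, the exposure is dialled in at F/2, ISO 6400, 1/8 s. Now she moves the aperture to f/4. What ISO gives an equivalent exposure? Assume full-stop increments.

ISO 25600

Aperture: f/2 → f/2.8 → f/4 — 2 stops smaller aperture (darker).
Need 2 stops brighter from the ISO: 6400 → 12800 → 25600.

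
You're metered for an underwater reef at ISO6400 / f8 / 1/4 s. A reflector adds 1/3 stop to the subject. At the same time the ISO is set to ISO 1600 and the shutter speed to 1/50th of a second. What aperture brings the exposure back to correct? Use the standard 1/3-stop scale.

Scene light: 1/3 stop brighter.
ISO: 6400 → 5000 → 4000 → 3200 → 2500 → 2000 → 1600 — 2 stops dropped (darker).
Shutter speed: 1/4 → 1/5 → 1/6 → 1/8 → 1/10 → 1/13 → 1/15 → 1/20 → 1/25 → 1/30 → 1/40 → 1/50 — 3 2/3 stops faster (darker).
Net so far: 5 1/3 stops darker. Aperture: f/8 → f/7.1 → f/6.3 → f/5.6 → f/5 → f/4.5 → f/4 → f/3.5 → f/3.2 → f/2.8 → f/2.5 → f/2.2 → f/2 → f/1.8 → f/1.6 → f/1.4 → f/1.2.

f/1.2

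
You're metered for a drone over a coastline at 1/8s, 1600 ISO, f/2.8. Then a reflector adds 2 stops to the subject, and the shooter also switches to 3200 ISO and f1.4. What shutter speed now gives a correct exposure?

1/250s

Scene light: 2 stops brighter.
ISO: 1600 → 3200 — 1 stop raised (brighter).
Aperture: f/2.8 → f/2 → f/1.4 — 2 stops wider (brighter).
Net so far: 5 stops brighter. Shutter speed: 1/8 → 1/15 → 1/30 → 1/60 → 1/125 → 1/250.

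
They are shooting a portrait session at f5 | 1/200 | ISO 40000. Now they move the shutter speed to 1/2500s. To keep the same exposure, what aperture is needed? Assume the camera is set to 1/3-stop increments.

Shutter speed: 1/200 → 1/250 → 1/320 → 1/400 → 1/500 → 1/640 → 1/800 → 1/1000 → 1/1250 → 1/1600 → 1/2000 → 1/2500 — 3 2/3 stops shorter (darker).
Need 3 2/3 stops brighter from the aperture: f/5 → f/4.5 → f/4 → f/3.5 → f/3.2 → f/2.8 → f/2.5 → f/2.2 → f/2 → f/1.8 → f/1.6 → f/1.4.

f/1.4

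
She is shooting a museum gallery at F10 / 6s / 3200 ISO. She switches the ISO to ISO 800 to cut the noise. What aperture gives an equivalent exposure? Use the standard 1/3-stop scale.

f/5

ISO: 3200 → 2500 → 2000 → 1600 → 1250 → 1000 → 800 — 2 stops dropped (darker).
Need 2 stops brighter from the aperture: f/10 → f/9 → f/8 → f/7.1 → f/6.3 → f/5.6 → f/5.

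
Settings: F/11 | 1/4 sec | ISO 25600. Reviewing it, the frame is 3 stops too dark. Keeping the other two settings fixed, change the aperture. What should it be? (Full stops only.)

Underexposed by 3 stops → need 3 stops brighter.
Aperture: f/11 → f/8 → f/5.6 → f/4.

f/4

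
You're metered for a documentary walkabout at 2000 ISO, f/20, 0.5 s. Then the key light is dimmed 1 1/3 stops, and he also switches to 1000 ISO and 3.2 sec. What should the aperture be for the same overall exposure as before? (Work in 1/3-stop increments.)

f/22

Scene light: 1 1/3 stops darker.
ISO: 2000 → 1600 → 1250 → 1000 — 1 stop lower (darker).
Shutter speed: 0.5 → 0.6 → 0.8 → 1 → 1.3 → 1.6 → 2 → 2.5 → 3.2 — 2 2/3 stops longer (brighter).
Net so far: 1/3 stop brighter. Aperture: f/20 → f/22.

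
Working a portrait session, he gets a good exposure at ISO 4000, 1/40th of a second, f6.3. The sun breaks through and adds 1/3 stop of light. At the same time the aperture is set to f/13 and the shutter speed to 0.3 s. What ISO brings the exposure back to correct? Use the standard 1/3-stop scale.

Scene light: 1/3 stop brighter.
Aperture: f/6.3 → f/7.1 → f/8 → f/9 → f/10 → f/11 → f/13 — 2 stops narrower (darker).
Shutter speed: 1/40 → 1/30 → 1/25 → 1/20 → 1/15 → 1/13 → 1/10 → 1/8 → 1/6 → 1/5 → 1/4 → 0.3 — 3 2/3 stops slower (brighter).
Net so far: 2 stops brighter. ISO: 4000 → 3200 → 2500 → 2000 → 1600 → 1250 → 1000.

ISO 1000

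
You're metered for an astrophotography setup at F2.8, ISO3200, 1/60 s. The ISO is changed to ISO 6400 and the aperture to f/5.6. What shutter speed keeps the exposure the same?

ISO: 3200 → 6400 — 1 stop raised (brighter).
Aperture: f/2.8 → f/4 → f/5.6 — 2 stops stopped down (darker).
Net change so far: 1 stop darker. Offset with the shutter speed: 1/60 → 1/30.

1/30s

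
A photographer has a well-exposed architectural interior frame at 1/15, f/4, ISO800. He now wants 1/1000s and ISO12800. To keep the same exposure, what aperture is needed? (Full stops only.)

Shutter speed: 1/15 → 1/30 → 1/60 → 1/125 → 1/250 → 1/500 → 1/1000 — 6 stops shorter (darker).
ISO: 800 → 1600 → 3200 → 6400 → 12800 — 4 stops higher (brighter).
Net change so far: 2 stops darker. Offset with the aperture: f/4 → f/2.8 → f/2.

f/2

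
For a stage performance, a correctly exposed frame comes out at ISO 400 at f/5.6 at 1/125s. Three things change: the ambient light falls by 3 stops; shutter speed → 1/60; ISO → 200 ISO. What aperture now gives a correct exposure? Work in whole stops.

Scene light: 3 stops darker.
Shutter speed: 1/125 → 1/60 — 1 stop slower (brighter).
ISO: 400 → 200 — 1 stop lower (darker).
Net so far: 3 stops darker. Aperture: f/5.6 → f/4 → f/2.8 → f/2.

f/2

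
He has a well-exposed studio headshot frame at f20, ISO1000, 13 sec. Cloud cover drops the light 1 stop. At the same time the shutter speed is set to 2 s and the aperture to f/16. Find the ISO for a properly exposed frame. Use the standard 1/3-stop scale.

Scene light: 1 stop darker.
Shutter speed: 13 → 10 → 8 → 6 → 5 → 4 → 3.2 → 2.5 → 2 — 2 2/3 stops faster (darker).
Aperture: f/20 → f/18 → f/16 — 2/3 stop larger aperture (brighter).
Net so far: 3 stops darker. ISO: 1000 → 1250 → 1600 → 2000 → 2500 → 3200 → 4000 → 5000 → 6400 → 8000.

ISO 8000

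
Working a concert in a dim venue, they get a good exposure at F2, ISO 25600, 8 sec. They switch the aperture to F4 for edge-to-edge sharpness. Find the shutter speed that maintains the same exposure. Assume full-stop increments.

Aperture: f/2 → f/2.8 → f/4 — 2 stops smaller aperture (darker).
Need 2 stops brighter from the shutter speed: 8 → 15 → 30.

30 s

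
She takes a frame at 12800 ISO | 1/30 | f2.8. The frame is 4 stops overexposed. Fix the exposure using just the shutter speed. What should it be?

1/500s

Overexposed by 4 stops → need 4 stops darker.
Shutter speed: 1/30 → 1/60 → 1/125 → 1/250 → 1/500.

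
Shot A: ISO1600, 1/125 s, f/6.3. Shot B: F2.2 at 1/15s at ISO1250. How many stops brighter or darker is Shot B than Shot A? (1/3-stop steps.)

Aperture: f/6.3 → f/5.6 → f/5 → f/4.5 → f/4 → f/3.5 → f/3.2 → f/2.8 → f/2.5 → f/2.2 — 3 stops wider (brighter).
Shutter speed: 1/125 → 1/100 → 1/80 → 1/60 → 1/50 → 1/40 → 1/30 → 1/25 → 1/20 → 1/15 — 3 stops longer (brighter).
ISO: 1600 → 1250 — 1/3 stop dropped (darker).
Net: +3 +3 −1/3 = +5 2/3 stops.

5 2/3 stops brighter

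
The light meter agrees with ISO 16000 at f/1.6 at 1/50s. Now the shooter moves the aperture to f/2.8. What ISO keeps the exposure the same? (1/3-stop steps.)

Aperture: f/1.6 → f/1.8 → f/2 → f/2.2 → f/2.5 → f/2.8 — 1 2/3 stops narrower (darker).
Need 1 2/3 stops brighter from the ISO: 16000 → 20000 → 25600 → 32000 → 40000 → 51200.

ISO 51200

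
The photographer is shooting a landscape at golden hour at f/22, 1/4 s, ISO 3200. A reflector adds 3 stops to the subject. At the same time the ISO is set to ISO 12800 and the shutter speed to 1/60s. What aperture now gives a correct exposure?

Scene light: 3 stops brighter.
ISO: 3200 → 6400 → 12800 — 2 stops higher (brighter).
Shutter speed: 1/4 → 1/8 → 1/15 → 1/30 → 1/60 — 4 stops faster (darker).
Net so far: 1 stop brighter. Aperture: f/22 → f/32.

f/32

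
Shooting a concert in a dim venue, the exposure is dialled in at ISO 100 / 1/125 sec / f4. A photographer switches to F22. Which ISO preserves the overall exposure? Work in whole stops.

ISO 3200

Aperture: f/4 → f/5.6 → f/8 → f/11 → f/16 → f/22 — 5 stops stopped down (darker).
Need 5 stops brighter from the ISO: 100 → 200 → 400 → 800 → 1600 → 3200.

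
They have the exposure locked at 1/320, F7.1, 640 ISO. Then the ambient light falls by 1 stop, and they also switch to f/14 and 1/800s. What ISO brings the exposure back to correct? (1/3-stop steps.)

Scene light: 1 stop darker.
Aperture: f/7.1 → f/8 → f/9 → f/10 → f/11 → f/13 → f/14 — 2 stops narrower (darker).
Shutter speed: 1/320 → 1/400 → 1/500 → 1/640 → 1/800 — 1 1/3 stops faster (darker).
Net so far: 4 1/3 stops darker. ISO: 640 → 800 → 1000 → 1250 → 1600 → 2000 → 2500 → 3200 → 4000 → 5000 → 6400 → 8000 → 10000 → 12800.

ISO 12800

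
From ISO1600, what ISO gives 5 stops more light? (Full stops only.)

ISO: 1600 → 3200 → 6400 → 12800 → 25600 → 51200 — 5 stops raised (brighter).

ISO 51200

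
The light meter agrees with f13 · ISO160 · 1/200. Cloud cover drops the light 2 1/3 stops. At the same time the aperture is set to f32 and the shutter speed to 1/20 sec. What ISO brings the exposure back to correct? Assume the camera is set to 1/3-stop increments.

Scene light: 2 1/3 stops darker.
Aperture: f/13 → f/14 → f/16 → f/18 → f/20 → f/22 → f/25 → f/29 → f/32 — 2 2/3 stops narrower (darker).
Shutter speed: 1/200 → 1/160 → 1/125 → 1/100 → 1/80 → 1/60 → 1/50 → 1/40 → 1/30 → 1/25 → 1/20 — 3 1/3 stops slower (brighter).
Net so far: 1 2/3 stops darker. ISO: 160 → 200 → 250 → 320 → 400 → 500.

ISO 500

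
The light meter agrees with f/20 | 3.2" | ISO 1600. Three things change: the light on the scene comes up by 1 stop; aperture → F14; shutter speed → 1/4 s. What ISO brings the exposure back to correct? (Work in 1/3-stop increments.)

Scene light: 1 stop brighter.
Aperture: f/20 → f/18 → f/16 → f/14 — 1 stop opened up (brighter).
Shutter speed: 3.2 → 2.5 → 2 → 1.6 → 1.3 → 1 → 0.8 → 0.6 → 0.5 → 0.4 → 0.3 → 1/4 — 3 2/3 stops shorter (darker).
Net so far: 1 2/3 stops darker. ISO: 1600 → 2000 → 2500 → 3200 → 4000 → 5000.

ISO 5000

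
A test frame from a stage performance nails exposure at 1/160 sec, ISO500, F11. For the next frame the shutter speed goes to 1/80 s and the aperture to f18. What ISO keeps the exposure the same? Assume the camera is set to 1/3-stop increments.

Shutter speed: 1/160 → 1/125 → 1/100 → 1/80 — 1 stop longer (brighter).
Aperture: f/11 → f/13 → f/14 → f/16 → f/18 — 1 1/3 stops stopped down (darker).
Net change so far: 1/3 stop darker. Offset with the ISO: 500 → 640.

ISO 640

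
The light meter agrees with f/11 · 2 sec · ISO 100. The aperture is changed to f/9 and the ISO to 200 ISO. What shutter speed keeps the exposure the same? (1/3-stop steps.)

Aperture: f/11 → f/10 → f/9 — 2/3 stop larger aperture (brighter).
ISO: 100 → 125 → 160 → 200 — 1 stop higher (brighter).
Net change so far: 1 2/3 stops brighter. Offset with the shutter speed: 2 → 1.6 → 1.3 → 1 → 0.8 → 0.6.

0.6 s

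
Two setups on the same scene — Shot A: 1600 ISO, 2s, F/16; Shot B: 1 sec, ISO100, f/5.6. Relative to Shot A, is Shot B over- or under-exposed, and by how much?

Aperture: f/16 → f/11 → f/8 → f/5.6 — 3 stops wider (brighter).
Shutter speed: 2 → 1 — 1 stop shorter (darker).
ISO: 1600 → 800 → 400 → 200 → 100 — 4 stops dropped (darker).
Net: +3 −1 −4 = −2 stops.

2 stops darker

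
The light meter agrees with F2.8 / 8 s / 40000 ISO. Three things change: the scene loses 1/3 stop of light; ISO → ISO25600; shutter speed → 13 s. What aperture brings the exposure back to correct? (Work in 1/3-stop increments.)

f/2.5

Scene light: 1/3 stop darker.
ISO: 40000 → 32000 → 25600 — 2/3 stop dropped (darker).
Shutter speed: 8 → 10 → 13 — 2/3 stop longer (brighter).
Net so far: 1/3 stop darker. Aperture: f/2.8 → f/2.5.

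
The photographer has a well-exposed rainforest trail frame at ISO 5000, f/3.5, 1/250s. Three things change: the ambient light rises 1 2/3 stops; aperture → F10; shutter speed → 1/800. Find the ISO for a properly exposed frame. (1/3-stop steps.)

ISO 40000

Scene light: 1 2/3 stops brighter.
Aperture: f/3.5 → f/4 → f/4.5 → f/5 → f/5.6 → f/6.3 → f/7.1 → f/8 → f/9 → f/10 — 3 stops stopped down (darker).
Shutter speed: 1/250 → 1/320 → 1/400 → 1/500 → 1/640 → 1/800 — 1 2/3 stops shorter (darker).
Net so far: 3 stops darker. ISO: 5000 → 6400 → 8000 → 10000 → 12800 → 16000 → 20000 → 25600 → 32000 → 40000.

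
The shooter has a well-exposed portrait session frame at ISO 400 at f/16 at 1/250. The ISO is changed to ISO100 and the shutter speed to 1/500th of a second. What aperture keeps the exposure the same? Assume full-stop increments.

f/5.6

ISO: 400 → 200 → 100 — 2 stops lower (darker).
Shutter speed: 1/250 → 1/500 — 1 stop shorter (darker).
Net change so far: 3 stops darker. Offset with the aperture: f/16 → f/11 → f/8 → f/5.6.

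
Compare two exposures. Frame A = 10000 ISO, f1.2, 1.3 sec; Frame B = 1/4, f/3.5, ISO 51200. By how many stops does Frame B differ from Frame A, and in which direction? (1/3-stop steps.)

Aperture: f/1.2 → f/1.4 → f/1.6 → f/1.8 → f/2 → f/2.2 → f/2.5 → f/2.8 → f/3.2 → f/3.5 — 3 stops narrower (darker).
Shutter speed: 1.3 → 1 → 0.8 → 0.6 → 0.5 → 0.4 → 0.3 → 1/4 — 2 1/3 stops faster (darker).
ISO: 10000 → 12800 → 16000 → 20000 → 25600 → 32000 → 40000 → 51200 — 2 1/3 stops higher (brighter).
Net: −3 −2 1/3 +2 1/3 = −3 stops.

3 stops darker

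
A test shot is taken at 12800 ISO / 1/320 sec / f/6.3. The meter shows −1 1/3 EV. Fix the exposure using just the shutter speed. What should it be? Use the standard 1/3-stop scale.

Underexposed by 1 1/3 stops → need 1 1/3 stops brighter.
Shutter speed: 1/320 → 1/250 → 1/200 → 1/160 → 1/125.

1/125s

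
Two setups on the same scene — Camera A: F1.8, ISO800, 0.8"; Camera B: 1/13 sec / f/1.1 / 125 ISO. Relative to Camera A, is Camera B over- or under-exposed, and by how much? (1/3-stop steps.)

4 2/3 stops darker

Aperture: f/1.8 → f/1.6 → f/1.4 → f/1.2 → f/1.1 — 1 1/3 stops larger aperture (brighter).
Shutter speed: 0.8 → 0.6 → 0.5 → 0.4 → 0.3 → 1/4 → 1/5 → 1/6 → 1/8 → 1/10 → 1/13 — 3 1/3 stops shorter (darker).
ISO: 800 → 640 → 500 → 400 → 320 → 250 → 200 → 160 → 125 — 2 2/3 stops dropped (darker).
Net: +1 1/3 −3 1/3 −2 2/3 = −4 2/3 stops.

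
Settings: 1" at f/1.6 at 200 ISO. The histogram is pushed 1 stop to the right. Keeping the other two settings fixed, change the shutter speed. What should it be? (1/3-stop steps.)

0.5 s

Overexposed by 1 stop → need 1 stop darker.
Shutter speed: 1 → 0.8 → 0.6 → 0.5.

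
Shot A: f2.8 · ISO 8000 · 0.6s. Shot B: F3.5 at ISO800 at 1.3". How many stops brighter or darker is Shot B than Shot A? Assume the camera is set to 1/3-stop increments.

3 stops darker

Aperture: f/2.8 → f/3.2 → f/3.5 — 2/3 stop narrower (darker).
Shutter speed: 0.6 → 0.8 → 1 → 1.3 — 1 stop longer (brighter).
ISO: 8000 → 6400 → 5000 → 4000 → 3200 → 2500 → 2000 → 1600 → 1250 → 1000 → 800 — 3 1/3 stops dropped (darker).
Net: −2/3 +1 −3 1/3 = −3 stops.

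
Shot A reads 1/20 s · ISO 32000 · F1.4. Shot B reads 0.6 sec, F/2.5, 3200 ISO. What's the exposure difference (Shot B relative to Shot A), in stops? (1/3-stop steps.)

1 1/3 stops darker

Aperture: f/1.4 → f/1.6 → f/1.8 → f/2 → f/2.2 → f/2.5 — 1 2/3 stops stopped down (darker).
Shutter speed: 1/20 → 1/15 → 1/13 → 1/10 → 1/8 → 1/6 → 1/5 → 1/4 → 0.3 → 0.4 → 0.5 → 0.6 — 3 2/3 stops slower (brighter).
ISO: 32000 → 25600 → 20000 → 16000 → 12800 → 10000 → 8000 → 6400 → 5000 → 4000 → 3200 — 3 1/3 stops lower (darker).
Net: −1 2/3 +3 2/3 −3 1/3 = −1 1/3 stops.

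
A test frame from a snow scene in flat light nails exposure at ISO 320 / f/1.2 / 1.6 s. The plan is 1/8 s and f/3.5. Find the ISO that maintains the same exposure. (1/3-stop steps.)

Shutter speed: 1.6 → 1.3 → 1 → 0.8 → 0.6 → 0.5 → 0.4 → 0.3 → 1/4 → 1/5 → 1/6 → 1/8 — 3 2/3 stops faster (darker).
Aperture: f/1.2 → f/1.4 → f/1.6 → f/1.8 → f/2 → f/2.2 → f/2.5 → f/2.8 → f/3.2 → f/3.5 — 3 stops stopped down (darker).
Net change so far: 6 2/3 stops darker. Offset with the ISO: 320 → 400 → 500 → 640 → 800 → 1000 → 1250 → 1600 → 2000 → 2500 → 3200 → 4000 → 5000 → 6400 → 8000 → 10000 → 12800 → 16000 → 20000 → 25600 → 32000.

ISO 32000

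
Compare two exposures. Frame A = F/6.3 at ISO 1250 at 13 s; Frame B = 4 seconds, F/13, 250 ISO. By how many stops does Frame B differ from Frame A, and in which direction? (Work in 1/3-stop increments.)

Aperture: f/6.3 → f/7.1 → f/8 → f/9 → f/10 → f/11 → f/13 — 2 stops narrower (darker).
Shutter speed: 13 → 10 → 8 → 6 → 5 → 4 — 1 2/3 stops faster (darker).
ISO: 1250 → 1000 → 800 → 640 → 500 → 400 → 320 → 250 — 2 1/3 stops dropped (darker).
Net: −2 −1 2/3 −2 1/3 = −6 stops.

6 stops darker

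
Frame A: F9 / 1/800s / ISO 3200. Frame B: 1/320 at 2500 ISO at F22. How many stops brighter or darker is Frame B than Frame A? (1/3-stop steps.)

1 2/3 stops darker

Aperture: f/9 → f/10 → f/11 → f/13 → f/14 → f/16 → f/18 → f/20 → f/22 — 2 2/3 stops narrower (darker).
Shutter speed: 1/800 → 1/640 → 1/500 → 1/400 → 1/320 — 1 1/3 stops longer (brighter).
ISO: 3200 → 2500 — 1/3 stop lower (darker).
Net: −2 2/3 +1 1/3 −1/3 = −1 2/3 stops.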